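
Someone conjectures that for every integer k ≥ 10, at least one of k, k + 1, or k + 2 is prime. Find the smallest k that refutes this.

k = 14

For k = 10, 11, 12, 13 the conclusion holds.
k = 14: 14 = 2 × 7; 15 = 3 × 5; 16 = 2 × 8 — all composite.
So k = 14 is the smallest counterexample.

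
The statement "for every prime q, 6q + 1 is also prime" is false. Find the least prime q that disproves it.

q = 19

We need the least prime q for which 6q + 1 is not prime.
q = 2: 6q + 1 = 13, prime.
q = 3: 6q + 1 = 19, prime.
q = 5: 6q + 1 = 31, prime.
q = 7: 6q + 1 = 43, prime.
q = 11: 6q + 1 = 67, prime.
q = 13: 6q + 1 = 79, prime.
q = 17: 6q + 1 = 103, prime.
q = 19: 6q + 1 = 115 = 5 × 23, not prime.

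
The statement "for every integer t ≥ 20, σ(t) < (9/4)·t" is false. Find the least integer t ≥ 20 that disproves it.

Check each integer t ≥ 20 in order until the claim fails.
t = 20: σ(20) = 42; 42 < 45.
t = 21: σ(21) = 32; 32 < 189/4.
t = 22: σ(22) = 36; 36 < 99/2.
t = 23: σ(23) = 24; 24 < 207/4.
t = 24: σ(24) = 60; 60 ≥ 54.

t = 24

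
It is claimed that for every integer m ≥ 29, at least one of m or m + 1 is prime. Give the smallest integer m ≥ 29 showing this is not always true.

m = 32

Check each integer m ≥ 29 in order until m, m + 1 are both composite.
For m = 29, 30, 31 the conclusion holds.
m = 32: 32 = 2 × 16; 33 = 3 × 11 — both composite.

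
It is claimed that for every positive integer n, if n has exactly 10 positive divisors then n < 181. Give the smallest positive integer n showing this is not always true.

n = 208

A counterexample is any positive integer n such that n has exactly 10 positive divisors but the claim fails; we check each in order.
For n = 48, 80, 112, 162, 176 the conclusion holds.
n = 208: τ(208) = 10; 208 ≥ 181.
So n = 208 is the smallest counterexample.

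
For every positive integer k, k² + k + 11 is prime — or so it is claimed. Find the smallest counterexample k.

A counterexample is any positive integer k such that k² + k + 11 is not prime; we check each in order.
For k = 1, 2, 3, 4, 5, 6, 7, 8, 9 the conclusion holds.
k = 10: k² + k + 11 = 121 = 11 × 11, composite.

k = 10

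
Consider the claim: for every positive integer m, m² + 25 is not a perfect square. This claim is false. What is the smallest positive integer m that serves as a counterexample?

For m = 1, 2, 3, 4, …, 9, 10, 11 the conclusion holds.
m = 12: 12² + 25 = 169 = 13², a perfect square.
Thus m = 12 disproves the claim, and no smaller m works.

m = 12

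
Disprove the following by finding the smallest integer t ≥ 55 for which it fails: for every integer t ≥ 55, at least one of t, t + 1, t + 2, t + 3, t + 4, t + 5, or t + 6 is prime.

t = 90

Check each integer t ≥ 55 in order until t, t + 1, t + 2, t + 3, t + 4, t + 5, t + 6 are all composite.
For t = 55, 56, 57, 58, …, 87, 88, 89 the conclusion holds.
t = 90: 90 = 2 × 45; 91 = 7 × 13; 92 = 2 × 46; 93 = 3 × 31; 94 = 2 × 47; 95 = 5 × 19; 96 = 2 × 48 — all composite.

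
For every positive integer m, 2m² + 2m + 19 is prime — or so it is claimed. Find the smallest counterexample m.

The first 17 eligible values, up to m = 17, all satisfy the conclusion.
m = 18: 2m² + 2m + 19 = 703 = 19 × 37, composite.

m = 18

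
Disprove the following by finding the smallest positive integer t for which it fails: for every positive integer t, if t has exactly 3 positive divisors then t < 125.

t = 169

A counterexample is any positive integer t such that t has exactly 3 positive divisors but the claim fails; we check each in order.
The first 5 eligible values, up to t = 121, all satisfy the conclusion.
t = 169: τ(169) = 3; 169 ≥ 125.
So t = 169 is the smallest counterexample.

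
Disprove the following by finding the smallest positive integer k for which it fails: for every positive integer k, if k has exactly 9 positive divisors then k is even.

k = 225

We need the least positive integer k for which k has exactly 9 positive divisors but k is odd.
k = 36: divisors of 36: 9 divisors; 36 is even.
k = 100: divisors of 100: 9 divisors; 100 is even.
k = 196: divisors of 196: 9 divisors; 196 is even.
k = 225: divisors of 225: 9 divisors; 225 is odd.
So k = 225 is the smallest counterexample.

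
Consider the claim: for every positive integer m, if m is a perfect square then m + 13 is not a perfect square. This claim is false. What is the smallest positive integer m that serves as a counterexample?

A counterexample is any positive integer m such that m is a perfect square but m + 13 is a perfect square; we check each in order.
The first 5 eligible values, up to m = 25, all satisfy the conclusion.
m = 36: 36 = 6² and 36 + 13 = 49 = 7².
Thus m = 36 disproves the claim, and no smaller m works.

m = 36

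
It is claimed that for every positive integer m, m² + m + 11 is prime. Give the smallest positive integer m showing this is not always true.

m = 10

The first 9 eligible values, up to m = 9, all satisfy the conclusion.
m = 10: m² + m + 11 = 121 = 11 × 11, composite.
Hence m = 10 is a counterexample.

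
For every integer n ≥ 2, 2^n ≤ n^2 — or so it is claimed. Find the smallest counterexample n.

n = 5

Check each integer n ≥ 2 in order until 2^n > n^2.
For n = 2, 3, 4 the conclusion holds.
n = 5: 2^n = 32 and n^2 = 25, so 32 > 25.
Hence n = 5 is a counterexample.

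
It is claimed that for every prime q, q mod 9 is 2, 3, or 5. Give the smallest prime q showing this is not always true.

q = 7

A counterexample is any prime q such that the claim fails; we check each in order.
For q = 2, 3, 5 the conclusion holds.
q = 7: 7 mod 9 = 7 — not in {2, 3, 5}.
Hence q = 7 is a counterexample.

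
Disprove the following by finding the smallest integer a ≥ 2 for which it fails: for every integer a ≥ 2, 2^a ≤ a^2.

A counterexample is any integer a ≥ 2 such that 2^a > a^2; we check each in order.
a = 2: 2^a = 4 and a^2 = 4, so 4 ≤ 4.
a = 3: 2^a = 8 and a^2 = 9, so 8 ≤ 9.
a = 4: 2^a = 16 and a^2 = 16, so 16 ≤ 16.
a = 5: 2^a = 32 and a^2 = 25, so 32 > 25.

a = 5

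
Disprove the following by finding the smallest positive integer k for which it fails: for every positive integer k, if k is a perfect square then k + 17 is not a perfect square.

k = 64

We need the least positive integer k for which k is a perfect square but k + 17 is a perfect square.
The first 7 eligible values, up to k = 49, all satisfy the conclusion.
k = 64: 64 = 8² and 64 + 17 = 81 = 9².
Thus k = 64 disproves the claim, and no smaller k works.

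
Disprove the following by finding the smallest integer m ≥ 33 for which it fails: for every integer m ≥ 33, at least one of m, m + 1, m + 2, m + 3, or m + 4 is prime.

m = 48

For m = 33, 34, 35, 36, …, 45, 46, 47 the conclusion holds.
m = 48: 48 = 2 × 24; 49 = 7 × 7; 50 = 2 × 25; 51 = 3 × 17; 52 = 2 × 26 — all composite.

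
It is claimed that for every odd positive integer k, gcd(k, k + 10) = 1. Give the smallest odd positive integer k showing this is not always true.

We need the least odd positive integer k for which gcd(k, k + 10) > 1.
For k = 1, 3 the conclusion holds.
k = 5: gcd(5, 15) = 5.

k = 5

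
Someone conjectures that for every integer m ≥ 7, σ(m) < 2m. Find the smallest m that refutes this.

Check each integer m ≥ 7 in order until the claim fails.
For m = 7, 8, 9, 10, 11 the conclusion holds.
m = 12: σ(12) = 28; 28 ≥ 24.

m = 12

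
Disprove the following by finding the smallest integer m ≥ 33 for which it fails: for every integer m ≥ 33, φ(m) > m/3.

m = 36

m = 33: φ(33) = 20 and 33/3 = 11, so φ(33) > 33/3.
m = 34: φ(34) = 16 and 34/3 = 34/3, so φ(34) > 34/3.
m = 35: φ(35) = 24 and 35/3 = 35/3, so φ(35) > 35/3.
m = 36: φ(36) = 12 and 36/3 = 12, so φ(36) ≤ 36/3.
So m = 36 is the smallest counterexample.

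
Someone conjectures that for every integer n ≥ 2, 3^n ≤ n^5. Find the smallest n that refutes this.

We need the least integer n ≥ 2 for which 3^n > n^5.
For n = 2, 3, 4, 5, 6, 7, 8, 9, 10 the conclusion holds.
n = 11: 3^n = 177147 and n^5 = 161051, so 177147 > 161051.
Thus n = 11 disproves the claim, and no smaller n works.

n = 11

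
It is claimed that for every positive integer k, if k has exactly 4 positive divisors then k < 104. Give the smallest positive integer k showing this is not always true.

For k = 6, 8, 10, 14, …, 93, 94, 95 the conclusion holds.
k = 106: τ(106) = 4; 106 ≥ 104.

k = 106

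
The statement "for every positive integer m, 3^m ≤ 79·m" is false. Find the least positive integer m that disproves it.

m = 6

We need the least positive integer m for which 3^m > 79·m.
For m = 1, 2, 3, 4, 5 the conclusion holds.
m = 6: 3^m = 729 and 79·m = 474, so 729 > 474.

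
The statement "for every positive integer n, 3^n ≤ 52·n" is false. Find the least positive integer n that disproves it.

n = 1: 3^n = 3 and 52·n = 52, so 3 ≤ 52.
n = 2: 3^n = 9 and 52·n = 104, so 9 ≤ 104.
n = 3: 3^n = 27 and 52·n = 156, so 27 ≤ 156.
n = 4: 3^n = 81 and 52·n = 208, so 81 ≤ 208.
n = 5: 3^n = 243 and 52·n = 260, so 243 ≤ 260.
n = 6: 3^n = 729 and 52·n = 312, so 729 > 312.
So n = 6 is the smallest counterexample.

n = 6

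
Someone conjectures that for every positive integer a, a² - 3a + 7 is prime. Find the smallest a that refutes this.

a = 1: a² - 3a + 7 = 5, prime.
a = 2: a² - 3a + 7 = 5, prime.
a = 3: a² - 3a + 7 = 7, prime.
a = 4: a² - 3a + 7 = 11, prime.
a = 5: a² - 3a + 7 = 17, prime.
a = 6: a² - 3a + 7 = 25 = 5 × 5, composite.
Hence a = 6 is a counterexample.

a = 6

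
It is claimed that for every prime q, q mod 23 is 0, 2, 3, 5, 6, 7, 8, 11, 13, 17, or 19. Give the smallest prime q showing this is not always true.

A counterexample is any prime q such that the claim fails; we check each in order.
The first 11 eligible values, up to q = 31, all satisfy the conclusion.
q = 37: 37 mod 23 = 14 — not in {0, 2, 3, 5, 6, 7, 8, 11, 13, 17, 19}.
Hence q = 37 is a counterexample.

q = 37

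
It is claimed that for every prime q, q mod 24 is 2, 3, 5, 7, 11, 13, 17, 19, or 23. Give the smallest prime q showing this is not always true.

The first 20 eligible values, up to q = 71, all satisfy the conclusion.
q = 73: 73 mod 24 = 1 — not in {2, 3, 5, 7, 11, 13, 17, 19, 23}.

q = 73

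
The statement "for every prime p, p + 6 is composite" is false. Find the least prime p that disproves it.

A counterexample is any prime p such that p + 6 is prime; we check each in order.
p = 2: p + 6 = 8 = 2 × 4, composite.
p = 3: p + 6 = 9 = 3 × 3, composite.
p = 5: p + 6 = 11, prime — not composite.
Hence p = 5 is a counterexample.

p = 5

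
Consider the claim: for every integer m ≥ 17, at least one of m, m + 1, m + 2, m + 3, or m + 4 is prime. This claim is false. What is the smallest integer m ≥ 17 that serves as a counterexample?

A counterexample is any integer m ≥ 17 such that m, m + 1, m + 2, m + 3, m + 4 are all composite; we check each in order.
The first 7 eligible values, up to m = 23, all satisfy the conclusion.
m = 24: 24 = 2 × 12; 25 = 5 × 5; 26 = 2 × 13; 27 = 3 × 9; 28 = 2 × 14 — all composite.
Thus m = 24 disproves the claim, and no smaller m works.

m = 24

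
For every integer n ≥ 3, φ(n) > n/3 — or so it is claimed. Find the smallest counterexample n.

n = 6

n = 3: φ(3) = 2 and 3/3 = 1, so φ(3) > 3/3.
n = 4: φ(4) = 2 and 4/3 = 4/3, so φ(4) > 4/3.
n = 5: φ(5) = 4 and 5/3 = 5/3, so φ(5) > 5/3.
n = 6: φ(6) = 2 and 6/3 = 2, so φ(6) ≤ 6/3.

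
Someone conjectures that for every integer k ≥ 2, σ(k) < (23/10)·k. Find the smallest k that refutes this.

k = 12

A counterexample is any integer k ≥ 2 such that the claim fails; we check each in order.
The first 10 eligible values, up to k = 11, all satisfy the conclusion.
k = 12: σ(12) = 28; 28 ≥ 138/5.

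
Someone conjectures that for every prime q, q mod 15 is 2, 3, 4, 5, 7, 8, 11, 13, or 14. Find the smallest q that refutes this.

q = 31

We need the least prime q for which the claim fails.
For q = 2, 3, 5, 7, 11, 13, 17, 19, 23, 29 the conclusion holds.
q = 31: 31 mod 15 = 1 — not in {2, 3, 4, 5, 7, 8, 11, 13, 14}.
Thus q = 31 disproves the claim, and no smaller q works.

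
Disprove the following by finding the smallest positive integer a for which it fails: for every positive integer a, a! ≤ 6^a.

Check each positive integer a in order until a! > 6^a.
For a = 1, 2, 3, 4, …, 11, 12, 13 the conclusion holds.
a = 14: a! = 87178291200 and 6^a = 78364164096, so 87178291200 > 78364164096.
So a = 14 is the smallest counterexample.

a = 14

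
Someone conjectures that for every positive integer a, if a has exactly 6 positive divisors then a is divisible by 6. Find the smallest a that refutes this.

a = 12: τ(12) = 6; 12 mod 6 = 0.
a = 18: τ(18) = 6; 18 mod 6 = 0.
a = 20: τ(20) = 6; 20 mod 6 = 2.

a = 20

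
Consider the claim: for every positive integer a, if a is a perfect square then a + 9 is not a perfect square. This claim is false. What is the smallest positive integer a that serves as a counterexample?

For a = 1, 4, 9 the conclusion holds.
a = 16: 16 = 4² and 16 + 9 = 25 = 5².
Thus a = 16 disproves the claim, and no smaller a works.

a = 16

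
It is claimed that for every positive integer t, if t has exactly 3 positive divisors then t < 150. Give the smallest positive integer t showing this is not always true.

The first 5 eligible values, up to t = 121, all satisfy the conclusion.
t = 169: τ(169) = 3; 169 ≥ 150.

t = 169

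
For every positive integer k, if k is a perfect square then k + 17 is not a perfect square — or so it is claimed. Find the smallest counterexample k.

k = 64

A counterexample is any positive integer k such that k is a perfect square but k + 17 is a perfect square; we check each in order.
The first 7 eligible values, up to k = 49, all satisfy the conclusion.
k = 64: 64 = 8² and 64 + 17 = 81 = 9².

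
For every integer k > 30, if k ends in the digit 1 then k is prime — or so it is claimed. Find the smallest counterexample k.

k = 51

Check each integer k > 30 in order until k ends in the digit 1 but k is not prime.
k = 31: 31 ends in 1 and is prime.
k = 41: 41 ends in 1 and is prime.
k = 51: 51 ends in 1; 51 = 3 × 17, composite.
Hence k = 51 is a counterexample.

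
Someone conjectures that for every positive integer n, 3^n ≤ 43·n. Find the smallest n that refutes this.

n = 5

The first 4 eligible values, up to n = 4, all satisfy the conclusion.
n = 5: 3^n = 243 and 43·n = 215, so 243 > 215.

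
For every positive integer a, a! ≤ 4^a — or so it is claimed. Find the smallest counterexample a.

A counterexample is any positive integer a such that a! > 4^a; we check each in order.
The first 8 eligible values, up to a = 8, all satisfy the conclusion.
a = 9: a! = 362880 and 4^a = 262144, so 362880 > 262144.

a = 9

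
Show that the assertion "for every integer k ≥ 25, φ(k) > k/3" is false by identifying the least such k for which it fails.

We need the least integer k ≥ 25 for which the claim fails.
k = 25: φ(25) = 20 and 25/3 = 25/3, so φ(25) > 25/3.
k = 26: φ(26) = 12 and 26/3 = 26/3, so φ(26) > 26/3.
k = 27: φ(27) = 18 and 27/3 = 9, so φ(27) > 27/3.
k = 28: φ(28) = 12 and 28/3 = 28/3, so φ(28) > 28/3.
k = 29: φ(29) = 28 and 29/3 = 29/3, so φ(29) > 29/3.
k = 30: φ(30) = 8 and 30/3 = 10, so φ(30) ≤ 30/3.

k = 30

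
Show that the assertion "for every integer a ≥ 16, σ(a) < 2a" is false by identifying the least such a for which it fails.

a = 18

Check each integer a ≥ 16 in order until the claim fails.
For a = 16, 17 the conclusion holds.
a = 18: σ(18) = 39; 39 ≥ 36.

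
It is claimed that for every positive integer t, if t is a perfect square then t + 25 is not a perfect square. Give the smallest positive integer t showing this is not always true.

t = 144

We need the least positive integer t for which t is a perfect square but t + 25 is a perfect square.
For t = 1, 4, 9, 16, …, 81, 100, 121 the conclusion holds.
t = 144: 144 = 12² and 144 + 25 = 169 = 13².
Thus t = 144 disproves the claim, and no smaller t works.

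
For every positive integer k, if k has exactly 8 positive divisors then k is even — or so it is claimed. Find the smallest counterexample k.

k = 105

For k = 24, 30, 40, 42, …, 88, 102, 104 the conclusion holds.
k = 105: divisors of 105: 1, 3, 5, 7, 15, 21, 35, 105; 105 is odd.
Thus k = 105 disproves the claim, and no smaller k works.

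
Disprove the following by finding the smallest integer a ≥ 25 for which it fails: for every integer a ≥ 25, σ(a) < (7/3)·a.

Check each integer a ≥ 25 in order until the claim fails.
a = 25: σ(25) = 31; 31 < 175/3.
a = 26: σ(26) = 42; 42 < 182/3.
a = 27: σ(27) = 40; 40 < 63.
a = 28: σ(28) = 56; 56 < 196/3.
a = 29: σ(29) = 30; 30 < 203/3.
a = 30: σ(30) = 72; 72 ≥ 70.

a = 30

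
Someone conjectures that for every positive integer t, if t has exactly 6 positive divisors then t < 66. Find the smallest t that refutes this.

The first 10 eligible values, up to t = 63, all satisfy the conclusion.
t = 68: τ(68) = 6; 68 ≥ 66.
Thus t = 68 disproves the claim, and no smaller t works.

t = 68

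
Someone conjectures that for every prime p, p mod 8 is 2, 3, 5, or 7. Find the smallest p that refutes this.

We need the least prime p for which the claim fails.
p = 2: 2 mod 8 = 2.
p = 3: 3 mod 8 = 3.
p = 5: 5 mod 8 = 5.
p = 7: 7 mod 8 = 7.
p = 11: 11 mod 8 = 3.
p = 13: 13 mod 8 = 5.
p = 17: 17 mod 8 = 1 — not in {2, 3, 5, 7}.
So p = 17 is the smallest counterexample.

p = 17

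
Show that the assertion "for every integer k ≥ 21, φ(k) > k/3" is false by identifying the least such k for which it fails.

For k = 21, 22, 23 the conclusion holds.
k = 24: φ(24) = 8 and 24/3 = 8, so φ(24) ≤ 24/3.
Thus k = 24 disproves the claim, and no smaller k works.

k = 24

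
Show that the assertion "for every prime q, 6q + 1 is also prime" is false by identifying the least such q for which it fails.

The first 7 eligible values, up to q = 17, all satisfy the conclusion.
q = 19: 6q + 1 = 115 = 5 × 23, not prime.
Hence q = 19 is a counterexample.

q = 19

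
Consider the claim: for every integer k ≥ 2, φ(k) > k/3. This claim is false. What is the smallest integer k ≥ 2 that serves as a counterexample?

The first 4 eligible values, up to k = 5, all satisfy the conclusion.
k = 6: φ(6) = 2 and 6/3 = 2, so φ(6) ≤ 6/3.
Thus k = 6 disproves the claim, and no smaller k works.

k = 6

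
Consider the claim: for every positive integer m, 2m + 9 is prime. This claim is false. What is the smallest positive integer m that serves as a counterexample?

We need the least positive integer m for which 2m + 9 is not prime.
For m = 1, 2 the conclusion holds.
m = 3: 2m + 9 = 15 = 3 × 5, composite.

m = 3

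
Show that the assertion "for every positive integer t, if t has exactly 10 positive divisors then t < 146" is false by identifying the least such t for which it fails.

We need the least positive integer t for which t has exactly 10 positive divisors but the claim fails.
For t = 48, 80, 112 the conclusion holds.
t = 162: τ(162) = 10; 162 ≥ 146.
Thus t = 162 disproves the claim, and no smaller t works.

t = 162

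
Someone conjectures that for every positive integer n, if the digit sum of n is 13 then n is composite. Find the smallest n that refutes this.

n = 67

A counterexample is any positive integer n such that the digit sum of n is 13 but n is prime; we check each in order.
n = 49: digit sum 13; 49 is composite.
n = 58: digit sum 13; 58 is composite.
n = 67: digit sum 13; 67 is prime, not composite.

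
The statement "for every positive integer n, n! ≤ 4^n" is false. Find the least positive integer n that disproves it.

n = 9

A counterexample is any positive integer n such that n! > 4^n; we check each in order.
n = 1: n! = 1 and 4^n = 4, so 1 ≤ 4.
n = 2: n! = 2 and 4^n = 16, so 2 ≤ 16.
n = 3: n! = 6 and 4^n = 64, so 6 ≤ 64.
n = 4: n! = 24 and 4^n = 256, so 24 ≤ 256.
n = 5: n! = 120 and 4^n = 1024, so 120 ≤ 1024.
n = 6: n! = 720 and 4^n = 4096, so 720 ≤ 4096.
n = 7: n! = 5040 and 4^n = 16384, so 5040 ≤ 16384.
n = 8: n! = 40320 and 4^n = 65536, so 40320 ≤ 65536.
n = 9: n! = 362880 and 4^n = 262144, so 362880 > 262144.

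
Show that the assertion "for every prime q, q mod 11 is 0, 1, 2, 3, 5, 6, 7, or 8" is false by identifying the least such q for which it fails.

Check each prime q in order until the claim fails.
For q = 2, 3, 5, 7, 11, 13, 17, 19, 23, 29 the conclusion holds.
q = 31: 31 mod 11 = 9 — not in {0, 1, 2, 3, 5, 6, 7, 8}.

q = 31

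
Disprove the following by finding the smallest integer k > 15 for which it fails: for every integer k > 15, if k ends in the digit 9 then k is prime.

k = 19: 19 ends in 9 and is prime.
k = 29: 29 ends in 9 and is prime.
k = 39: 39 ends in 9; 39 = 3 × 13, composite.
So k = 39 is the smallest counterexample.

k = 39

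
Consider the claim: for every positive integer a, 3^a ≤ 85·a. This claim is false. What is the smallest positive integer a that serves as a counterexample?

a = 6

Check each positive integer a in order until 3^a > 85·a.
The first 5 eligible values, up to a = 5, all satisfy the conclusion.
a = 6: 3^a = 729 and 85·a = 510, so 729 > 510.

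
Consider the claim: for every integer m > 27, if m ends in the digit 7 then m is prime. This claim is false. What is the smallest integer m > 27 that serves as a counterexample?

m = 57

A counterexample is any integer m > 27 such that m ends in the digit 7 but m is not prime; we check each in order.
For m = 37, 47 the conclusion holds.
m = 57: 57 ends in 7; 57 = 3 × 19, composite.
So m = 57 is the smallest counterexample.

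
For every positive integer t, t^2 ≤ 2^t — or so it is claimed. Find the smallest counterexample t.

t = 3

Check each positive integer t in order until t^2 > 2^t.
t = 1: t^2 = 1 and 2^t = 2, so 1 ≤ 2.
t = 2: t^2 = 4 and 2^t = 4, so 4 ≤ 4.
t = 3: t^2 = 9 and 2^t = 8, so 9 > 8.
Thus t = 3 disproves the claim, and no smaller t works.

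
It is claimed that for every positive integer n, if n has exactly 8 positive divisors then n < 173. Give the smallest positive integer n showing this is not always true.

A counterexample is any positive integer n such that n has exactly 8 positive divisors but the claim fails; we check each in order.
The first 24 eligible values, up to n = 170, all satisfy the conclusion.
n = 174: τ(174) = 8; 174 ≥ 173.

n = 174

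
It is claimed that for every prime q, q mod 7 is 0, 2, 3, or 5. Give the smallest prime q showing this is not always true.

For q = 2, 3, 5, 7 the conclusion holds.
q = 11: 11 mod 7 = 4 — not in {0, 2, 3, 5}.

q = 11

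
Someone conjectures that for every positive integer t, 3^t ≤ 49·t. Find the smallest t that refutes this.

Check each positive integer t in order until 3^t > 49·t.
t = 1: 3^t = 3 and 49·t = 49, so 3 ≤ 49.
t = 2: 3^t = 9 and 49·t = 98, so 9 ≤ 98.
t = 3: 3^t = 27 and 49·t = 147, so 27 ≤ 147.
t = 4: 3^t = 81 and 49·t = 196, so 81 ≤ 196.
t = 5: 3^t = 243 and 49·t = 245, so 243 ≤ 245.
t = 6: 3^t = 729 and 49·t = 294, so 729 > 294.

t = 6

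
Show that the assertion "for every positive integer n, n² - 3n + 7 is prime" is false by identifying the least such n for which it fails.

n = 6

Check each positive integer n in order until n² - 3n + 7 is not prime.
n = 1: n² - 3n + 7 = 5, prime.
n = 2: n² - 3n + 7 = 5, prime.
n = 3: n² - 3n + 7 = 7, prime.
n = 4: n² - 3n + 7 = 11, prime.
n = 5: n² - 3n + 7 = 17, prime.
n = 6: n² - 3n + 7 = 25 = 5 × 5, composite.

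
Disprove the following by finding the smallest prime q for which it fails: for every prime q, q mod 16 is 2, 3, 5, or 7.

q = 11

A counterexample is any prime q such that the claim fails; we check each in order.
For q = 2, 3, 5, 7 the conclusion holds.
q = 11: 11 mod 16 = 11 — not in {2, 3, 5, 7}.
So q = 11 is the smallest counterexample.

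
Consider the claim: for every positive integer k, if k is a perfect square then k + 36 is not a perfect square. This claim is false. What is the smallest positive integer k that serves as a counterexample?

k = 64

Check each positive integer k in order until k is a perfect square but k + 36 is a perfect square.
The first 7 eligible values, up to k = 49, all satisfy the conclusion.
k = 64: 64 = 8² and 64 + 36 = 100 = 10².
Hence k = 64 is a counterexample.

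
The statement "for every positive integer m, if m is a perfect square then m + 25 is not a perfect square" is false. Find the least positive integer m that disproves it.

We need the least positive integer m for which m is a perfect square but m + 25 is a perfect square.
For m = 1, 4, 9, 16, …, 81, 100, 121 the conclusion holds.
m = 144: 144 = 12² and 144 + 25 = 169 = 13².
So m = 144 is the smallest counterexample.

m = 144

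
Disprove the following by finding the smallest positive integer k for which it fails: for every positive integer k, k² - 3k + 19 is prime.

k = 18

For k = 1, 2, 3, 4, …, 15, 16, 17 the conclusion holds.
k = 18: k² - 3k + 19 = 289 = 17 × 17, composite.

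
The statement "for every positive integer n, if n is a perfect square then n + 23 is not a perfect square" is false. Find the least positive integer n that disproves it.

For n = 1, 4, 9, 16, 25, 36, 49, 64, 81, 100 the conclusion holds.
n = 121: 121 = 11² and 121 + 23 = 144 = 12².
Thus n = 121 disproves the claim, and no smaller n works.

n = 121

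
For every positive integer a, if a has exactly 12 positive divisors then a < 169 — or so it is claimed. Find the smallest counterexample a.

a = 198

The first 12 eligible values, up to a = 160, all satisfy the conclusion.
a = 198: τ(198) = 12; 198 ≥ 169.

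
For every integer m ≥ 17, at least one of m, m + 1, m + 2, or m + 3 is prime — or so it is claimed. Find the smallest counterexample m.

m = 24

m = 17: 17 is prime.
m = 18: 19 is prime.
m = 19: 19 is prime.
m = 20: 23 is prime.
m = 21: 23 is prime.
m = 22: 23 is prime.
m = 23: 23 is prime.
m = 24: 24 = 2 × 12; 25 = 5 × 5; 26 = 2 × 13; 27 = 3 × 9 — all composite.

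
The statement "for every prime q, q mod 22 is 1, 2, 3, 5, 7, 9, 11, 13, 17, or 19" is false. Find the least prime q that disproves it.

q = 37

We need the least prime q for which the claim fails.
For q = 2, 3, 5, 7, …, 23, 29, 31 the conclusion holds.
q = 37: 37 mod 22 = 15 — not in {1, 2, 3, 5, 7, 9, 11, 13, 17, 19}.
Hence q = 37 is a counterexample.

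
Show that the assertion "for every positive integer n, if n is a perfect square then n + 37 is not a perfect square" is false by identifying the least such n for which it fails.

n = 324

The first 17 eligible values, up to n = 289, all satisfy the conclusion.
n = 324: 324 = 18² and 324 + 37 = 361 = 19².
Hence n = 324 is a counterexample.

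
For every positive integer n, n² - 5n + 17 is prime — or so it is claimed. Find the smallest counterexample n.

n = 13

Check each positive integer n in order until n² - 5n + 17 is not prime.
For n = 1, 2, 3, 4, …, 10, 11, 12 the conclusion holds.
n = 13: n² - 5n + 17 = 121 = 11 × 11, composite.
Hence n = 13 is a counterexample.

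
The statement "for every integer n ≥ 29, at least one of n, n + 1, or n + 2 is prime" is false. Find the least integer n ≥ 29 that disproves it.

A counterexample is any integer n ≥ 29 such that n, n + 1, n + 2 are all composite; we check each in order.
For n = 29, 30, 31 the conclusion holds.
n = 32: 32 = 2 × 16; 33 = 3 × 11; 34 = 2 × 17 — all composite.
Thus n = 32 disproves the claim, and no smaller n works.

n = 32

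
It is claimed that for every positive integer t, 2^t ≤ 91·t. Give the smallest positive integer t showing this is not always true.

The first 9 eligible values, up to t = 9, all satisfy the conclusion.
t = 10: 2^t = 1024 and 91·t = 910, so 1024 > 910.
So t = 10 is the smallest counterexample.

t = 10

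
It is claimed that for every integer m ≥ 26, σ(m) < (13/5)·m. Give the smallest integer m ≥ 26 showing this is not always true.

m = 60

For m = 26, 27, 28, 29, …, 57, 58, 59 the conclusion holds.
m = 60: σ(60) = 168; 168 ≥ 156.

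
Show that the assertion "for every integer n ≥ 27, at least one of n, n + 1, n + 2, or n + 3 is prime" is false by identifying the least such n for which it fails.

n = 32

We need the least integer n ≥ 27 for which n, n + 1, n + 2, n + 3 are all composite.
n = 27: 29 is prime.
n = 28: 29 is prime.
n = 29: 29 is prime.
n = 30: 31 is prime.
n = 31: 31 is prime.
n = 32: 32 = 2 × 16; 33 = 3 × 11; 34 = 2 × 17; 35 = 5 × 7 — all composite.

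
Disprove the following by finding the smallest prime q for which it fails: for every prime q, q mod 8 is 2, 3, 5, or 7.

For q = 2, 3, 5, 7, 11, 13 the conclusion holds.
q = 17: 17 mod 8 = 1 — not in {2, 3, 5, 7}.

q = 17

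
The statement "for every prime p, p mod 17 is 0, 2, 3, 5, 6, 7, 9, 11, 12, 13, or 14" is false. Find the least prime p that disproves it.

Check each prime p in order until the claim fails.
For p = 2, 3, 5, 7, …, 43, 47, 53 the conclusion holds.
p = 59: 59 mod 17 = 8 — not in {0, 2, 3, 5, 6, 7, 9, 11, 12, 13, 14}.

p = 59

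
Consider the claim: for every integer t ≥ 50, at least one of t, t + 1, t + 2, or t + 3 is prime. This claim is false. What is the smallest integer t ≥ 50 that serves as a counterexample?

A counterexample is any integer t ≥ 50 such that t, t + 1, t + 2, t + 3 are all composite; we check each in order.
t = 50: 53 is prime.
t = 51: 53 is prime.
t = 52: 53 is prime.
t = 53: 53 is prime.
t = 54: 54 = 2 × 27; 55 = 5 × 11; 56 = 2 × 28; 57 = 3 × 19 — all composite.
So t = 54 is the smallest counterexample.

t = 54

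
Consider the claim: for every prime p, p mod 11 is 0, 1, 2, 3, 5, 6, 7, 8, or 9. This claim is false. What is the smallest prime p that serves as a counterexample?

A counterexample is any prime p such that the claim fails; we check each in order.
The first 11 eligible values, up to p = 31, all satisfy the conclusion.
p = 37: 37 mod 11 = 4 — not in {0, 1, 2, 3, 5, 6, 7, 8, 9}.

p = 37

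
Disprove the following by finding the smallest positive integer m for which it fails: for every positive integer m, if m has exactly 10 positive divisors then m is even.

m = 405

For m = 48, 80, 112, 162, 176, 208, 272, 304, 368 the conclusion holds.
m = 405: divisors of 405: 10 divisors; 405 is odd.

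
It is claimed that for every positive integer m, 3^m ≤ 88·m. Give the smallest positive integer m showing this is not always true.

m = 6

We need the least positive integer m for which 3^m > 88·m.
m = 1: 3^m = 3 and 88·m = 88, so 3 ≤ 88.
m = 2: 3^m = 9 and 88·m = 176, so 9 ≤ 176.
m = 3: 3^m = 27 and 88·m = 264, so 27 ≤ 264.
m = 4: 3^m = 81 and 88·m = 352, so 81 ≤ 352.
m = 5: 3^m = 243 and 88·m = 440, so 243 ≤ 440.
m = 6: 3^m = 729 and 88·m = 528, so 729 > 528.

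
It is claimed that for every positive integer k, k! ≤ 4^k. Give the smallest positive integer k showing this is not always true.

k = 9

Check each positive integer k in order until k! > 4^k.
The first 8 eligible values, up to k = 8, all satisfy the conclusion.
k = 9: k! = 362880 and 4^k = 262144, so 362880 > 262144.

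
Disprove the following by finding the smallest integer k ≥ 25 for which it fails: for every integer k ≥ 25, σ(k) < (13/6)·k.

k = 30

The first 5 eligible values, up to k = 29, all satisfy the conclusion.
k = 30: σ(30) = 72; 72 ≥ 65.
So k = 30 is the smallest counterexample.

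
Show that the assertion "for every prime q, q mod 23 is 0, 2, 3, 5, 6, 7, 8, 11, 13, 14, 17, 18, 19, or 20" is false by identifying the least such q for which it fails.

The first 14 eligible values, up to q = 43, all satisfy the conclusion.
q = 47: 47 mod 23 = 1 — not in {0, 2, 3, 5, 6, 7, 8, 11, 13, 14, 17, 18, 19, 20}.
Hence q = 47 is a counterexample.

q = 47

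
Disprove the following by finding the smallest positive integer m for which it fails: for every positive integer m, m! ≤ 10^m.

m = 25

We need the least positive integer m for which m! > 10^m.
For m = 1, 2, 3, 4, …, 22, 23, 24 the conclusion holds.
m = 25: m! = 15511210043330985984000000 and 10^m = 10000000000000000000000000, so 15511210043330985984000000 > 10000000000000000000000000.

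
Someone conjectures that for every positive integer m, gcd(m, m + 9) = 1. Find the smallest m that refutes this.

m = 3

For m = 1, 2 the conclusion holds.
m = 3: gcd(3, 12) = 3.
Thus m = 3 disproves the claim, and no smaller m works.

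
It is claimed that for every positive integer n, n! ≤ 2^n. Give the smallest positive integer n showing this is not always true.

n = 4

We need the least positive integer n for which n! > 2^n.
For n = 1, 2, 3 the conclusion holds.
n = 4: n! = 24 and 2^n = 16, so 24 > 16.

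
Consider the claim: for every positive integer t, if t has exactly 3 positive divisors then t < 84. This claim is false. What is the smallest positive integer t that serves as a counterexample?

A counterexample is any positive integer t such that t has exactly 3 positive divisors but the claim fails; we check each in order.
t = 4: τ(4) = 3; 4 < 84.
t = 9: τ(9) = 3; 9 < 84.
t = 25: τ(25) = 3; 25 < 84.
t = 49: τ(49) = 3; 49 < 84.
t = 121: τ(121) = 3; 121 ≥ 84.

t = 121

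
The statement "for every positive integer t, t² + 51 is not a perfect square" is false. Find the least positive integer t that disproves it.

Check each positive integer t in order until t² + 51 is a perfect square.
The first 6 eligible values, up to t = 6, all satisfy the conclusion.
t = 7: 7² + 51 = 100 = 10², a perfect square.
Hence t = 7 is a counterexample.

t = 7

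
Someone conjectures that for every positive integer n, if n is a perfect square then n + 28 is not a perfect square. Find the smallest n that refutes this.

We need the least positive integer n for which n is a perfect square but n + 28 is a perfect square.
For n = 1, 4, 9, 16, 25 the conclusion holds.
n = 36: 36 = 6² and 36 + 28 = 64 = 8².
So n = 36 is the smallest counterexample.

n = 36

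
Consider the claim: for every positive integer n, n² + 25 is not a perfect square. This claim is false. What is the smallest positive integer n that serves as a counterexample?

n = 12

A counterexample is any positive integer n such that n² + 25 is a perfect square; we check each in order.
For n = 1, 2, 3, 4, …, 9, 10, 11 the conclusion holds.
n = 12: 12² + 25 = 169 = 13², a perfect square.
Hence n = 12 is a counterexample.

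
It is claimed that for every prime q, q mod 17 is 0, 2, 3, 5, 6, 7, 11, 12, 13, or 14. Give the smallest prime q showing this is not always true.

We need the least prime q for which the claim fails.
The first 13 eligible values, up to q = 41, all satisfy the conclusion.
q = 43: 43 mod 17 = 9 — not in {0, 2, 3, 5, 6, 7, 11, 12, 13, 14}.
Hence q = 43 is a counterexample.

q = 43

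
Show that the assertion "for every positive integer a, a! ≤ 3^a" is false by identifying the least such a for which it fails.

a = 7

Check each positive integer a in order until a! > 3^a.
For a = 1, 2, 3, 4, 5, 6 the conclusion holds.
a = 7: a! = 5040 and 3^a = 2187, so 5040 > 2187.
Hence a = 7 is a counterexample.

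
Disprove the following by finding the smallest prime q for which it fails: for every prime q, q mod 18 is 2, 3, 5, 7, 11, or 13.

q = 17

Check each prime q in order until the claim fails.
For q = 2, 3, 5, 7, 11, 13 the conclusion holds.
q = 17: 17 mod 18 = 17 — not in {2, 3, 5, 7, 11, 13}.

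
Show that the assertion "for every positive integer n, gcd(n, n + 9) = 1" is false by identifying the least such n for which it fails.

n = 3

For n = 1, 2 the conclusion holds.
n = 3: gcd(3, 12) = 3.
Thus n = 3 disproves the claim, and no smaller n works.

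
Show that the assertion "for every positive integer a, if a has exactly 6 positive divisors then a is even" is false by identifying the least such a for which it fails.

a = 45

Check each positive integer a in order until a has exactly 6 positive divisors but a is odd.
For a = 12, 18, 20, 28, 32, 44 the conclusion holds.
a = 45: divisors of 45: 1, 3, 5, 9, 15, 45; 45 is odd.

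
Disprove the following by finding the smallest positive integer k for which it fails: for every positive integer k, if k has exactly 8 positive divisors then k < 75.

We need the least positive integer k for which k has exactly 8 positive divisors but the claim fails.
The first 8 eligible values, up to k = 70, all satisfy the conclusion.
k = 78: τ(78) = 8; 78 ≥ 75.
So k = 78 is the smallest counterexample.

k = 78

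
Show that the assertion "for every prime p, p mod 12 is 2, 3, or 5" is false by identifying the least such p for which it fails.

We need the least prime p for which the claim fails.
p = 2: 2 mod 12 = 2.
p = 3: 3 mod 12 = 3.
p = 5: 5 mod 12 = 5.
p = 7: 7 mod 12 = 7 — not in {2, 3, 5}.
So p = 7 is the smallest counterexample.

p = 7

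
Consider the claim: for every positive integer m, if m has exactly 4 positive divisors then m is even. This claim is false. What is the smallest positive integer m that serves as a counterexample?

For m = 6, 8, 10, 14 the conclusion holds.
m = 15: divisors of 15: 1, 3, 5, 15; 15 is odd.

m = 15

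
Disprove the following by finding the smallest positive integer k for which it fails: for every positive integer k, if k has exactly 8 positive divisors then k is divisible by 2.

Check each positive integer k in order until k has exactly 8 positive divisors but k is not divisible by 2.
For k = 24, 30, 40, 42, …, 88, 102, 104 the conclusion holds.
k = 105: τ(105) = 8; 105 mod 2 = 1.

k = 105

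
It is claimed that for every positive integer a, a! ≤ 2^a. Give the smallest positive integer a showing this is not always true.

For a = 1, 2, 3 the conclusion holds.
a = 4: a! = 24 and 2^a = 16, so 24 > 16.
Hence a = 4 is a counterexample.

a = 4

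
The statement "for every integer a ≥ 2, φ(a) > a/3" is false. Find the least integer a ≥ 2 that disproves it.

Check each integer a ≥ 2 in order until the claim fails.
For a = 2, 3, 4, 5 the conclusion holds.
a = 6: φ(6) = 2 and 6/3 = 2, so φ(6) ≤ 6/3.

a = 6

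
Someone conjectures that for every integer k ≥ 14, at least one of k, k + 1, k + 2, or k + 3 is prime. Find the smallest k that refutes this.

Check each integer k ≥ 14 in order until k, k + 1, k + 2, k + 3 are all composite.
The first 10 eligible values, up to k = 23, all satisfy the conclusion.
k = 24: 24 = 2 × 12; 25 = 5 × 5; 26 = 2 × 13; 27 = 3 × 9 — all composite.

k = 24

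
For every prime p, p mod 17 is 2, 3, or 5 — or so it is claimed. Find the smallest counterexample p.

p = 7

We need the least prime p for which the claim fails.
p = 2: 2 mod 17 = 2.
p = 3: 3 mod 17 = 3.
p = 5: 5 mod 17 = 5.
p = 7: 7 mod 17 = 7 — not in {2, 3, 5}.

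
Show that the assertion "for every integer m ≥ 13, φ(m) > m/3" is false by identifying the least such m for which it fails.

m = 13: φ(13) = 12 and 13/3 = 13/3, so φ(13) > 13/3.
m = 14: φ(14) = 6 and 14/3 = 14/3, so φ(14) > 14/3.
m = 15: φ(15) = 8 and 15/3 = 5, so φ(15) > 15/3.
m = 16: φ(16) = 8 and 16/3 = 16/3, so φ(16) > 16/3.
m = 17: φ(17) = 16 and 17/3 = 17/3, so φ(17) > 17/3.
m = 18: φ(18) = 6 and 18/3 = 6, so φ(18) ≤ 18/3.

m = 18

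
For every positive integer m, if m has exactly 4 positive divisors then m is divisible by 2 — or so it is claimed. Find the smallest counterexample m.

Check each positive integer m in order until m has exactly 4 positive divisors but m is not divisible by 2.
For m = 6, 8, 10, 14 the conclusion holds.
m = 15: τ(15) = 4; 15 mod 2 = 1.

m = 15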